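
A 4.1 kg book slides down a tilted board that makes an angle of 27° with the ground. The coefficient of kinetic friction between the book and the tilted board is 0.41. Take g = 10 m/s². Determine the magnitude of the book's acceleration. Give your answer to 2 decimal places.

Resolving the weight along the incline: the component pulling the book down the slope is mg sin 27° = 4.1 × 10 × 0.4540 = 18.614 N, and the normal force is N = mg cos 27° = 4.1 × 10 × 0.8910 = 36.531 N.
Kinetic friction acts up the slope with magnitude f = μN = 0.41 × 36.531 = 14.978 N.
Net force along the incline is 18.614 − 14.978 = 3.636 N, so a = 3.636 / 4.1 = 0.8868 m/s².

0.89 m/s²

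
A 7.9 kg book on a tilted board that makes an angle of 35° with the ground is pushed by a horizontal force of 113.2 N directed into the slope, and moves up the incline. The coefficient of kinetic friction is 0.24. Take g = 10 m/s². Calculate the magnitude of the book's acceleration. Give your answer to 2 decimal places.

The horizontal push has components F cos 35° = 113.2 × 0.8192 = 92.733 N up the incline and F sin 35° = 113.2 × 0.5736 = 64.932 N pressing into the surface.
The normal force is therefore N = mg cos 35° + F sin 35° = 64.717 + 64.932 = 129.649 N, and kinetic friction down the slope is μN = 0.24 × 129.649 = 31.116 N.
Along the incline: F cos 35° − mg sin 35° − μN = ma, so 92.733 − 45.314 − 31.116 = 7.9 a, giving a = 2.0637 m/s².

2.06 m/s²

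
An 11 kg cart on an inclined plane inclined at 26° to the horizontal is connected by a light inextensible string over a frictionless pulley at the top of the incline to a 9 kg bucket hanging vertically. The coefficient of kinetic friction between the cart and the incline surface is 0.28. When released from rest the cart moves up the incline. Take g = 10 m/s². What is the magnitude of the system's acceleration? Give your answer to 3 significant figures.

For the cart on the incline: the weight component along the slope is m₁g sin 26° = 11 × 10 × 0.4384 = 48.224 N and the normal force is N = m₁g cos 26° = 98.867 N.
Kinetic friction opposes the cart's motion up the incline: f = μN = 0.28 × 98.867 = 27.683 N acting down the slope.
Newton's second law for the cart (up-slope positive): T − 48.224 − 27.683 = 11 a. For the hanging bucket (downward positive): 9 × 10 − T = 9 a.
Adding the two equations eliminates T: 14.093 = 20 a, so a = 0.7046 m/s².

0.705 m/s²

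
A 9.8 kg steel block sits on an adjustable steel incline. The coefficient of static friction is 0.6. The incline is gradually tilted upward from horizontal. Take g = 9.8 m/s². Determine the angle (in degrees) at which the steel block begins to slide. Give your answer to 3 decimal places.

30.964°

At the threshold of sliding, static friction is at its maximum μ_s N and exactly balances the weight component along the incline: mg sin θ = μ_s mg cos θ.
Hence tan θ = μ_s = 0.6, so θ = arctan(0.6) = 30.9638°.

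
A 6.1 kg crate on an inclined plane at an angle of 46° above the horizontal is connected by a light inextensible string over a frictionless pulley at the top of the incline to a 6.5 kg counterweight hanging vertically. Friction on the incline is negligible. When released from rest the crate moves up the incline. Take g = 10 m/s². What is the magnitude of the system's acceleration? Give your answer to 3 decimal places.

For the crate on the incline: the weight component along the slope is m₁g sin 46° = 6.1 × 10 × 0.7193 = 43.877 N and the normal force is N = m₁g cos 46° = 42.374 N.
Newton's second law for the crate (up-slope positive): T − 43.877 = 6.1 a. For the hanging counterweight (downward positive): 6.5 × 10 − T = 6.5 a.
Adding the two equations eliminates T: 21.123 = 12.6 a, so a = 1.6764 m/s².

1.676 m/s²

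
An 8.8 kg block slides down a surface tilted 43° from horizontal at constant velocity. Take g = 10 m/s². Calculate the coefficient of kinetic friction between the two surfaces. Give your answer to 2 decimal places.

0.93

At constant velocity the net force along the incline is zero: mg sin 43° = μ mg cos 43°.
So μ = tan 43° = 0.6820 / 0.7314 = 0.9325.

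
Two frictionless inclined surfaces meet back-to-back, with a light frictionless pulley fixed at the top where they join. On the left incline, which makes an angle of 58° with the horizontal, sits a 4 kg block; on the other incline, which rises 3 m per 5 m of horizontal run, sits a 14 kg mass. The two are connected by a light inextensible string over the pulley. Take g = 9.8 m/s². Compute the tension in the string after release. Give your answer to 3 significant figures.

41.5 N

Resolve each weight along its own incline: the 4 kg mass has component 4 × 9.8 × sin 58° = 33.243 N down its slope, and the 14 kg mass has 14 × 9.8 × sin 30.96° = 70.589 N down its slope.
The 14 kg side's 70.589 N exceeds the other side's 33.243 N, so that mass slides down and the 4 kg mass slides up. Taking that direction as positive, Newton's second law for the whole system gives 70.589 − 33.243 = (4 + 14) a, so a = 37.346 / 18 = 2.0748 m/s².
For the 4 kg mass (up-slope positive): T − 33.243 = 4 × 2.0748, so T = 41.542 N.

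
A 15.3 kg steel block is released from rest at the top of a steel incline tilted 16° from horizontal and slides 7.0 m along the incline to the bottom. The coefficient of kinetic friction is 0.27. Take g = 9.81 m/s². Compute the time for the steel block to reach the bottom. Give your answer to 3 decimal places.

9.416 s

The weight component along the incline is mg sin 16° = 41.371 N and the normal force is N = mg cos 16° = 144.279 N.
Friction up the slope is f = μN = 0.27 × 144.279 = 38.955 N, so the net downslope force is 41.371 − 38.955 = 2.416 N and a = 2.416 / 15.3 = 0.1579 m/s².
Starting from rest, L = ½at², so t = √(2L/a) = √(2 × 7.0 / 0.1579) = 9.4161 s.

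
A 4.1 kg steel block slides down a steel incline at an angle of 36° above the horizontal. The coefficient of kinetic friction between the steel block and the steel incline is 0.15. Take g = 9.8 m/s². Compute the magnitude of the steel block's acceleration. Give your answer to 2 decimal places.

Resolving the weight along the incline: the component pulling the steel block down the slope is mg sin 36° = 4.1 × 9.8 × 0.5878 = 23.618 N, and the normal force is N = mg cos 36° = 4.1 × 9.8 × 0.8090 = 32.506 N.
Kinetic friction acts up the slope with magnitude f = μN = 0.15 × 32.506 = 4.876 N.
Net force along the incline is 23.618 − 4.876 = 18.742 N, so a = 18.742 / 4.1 = 4.5712 m/s².

4.57 m/s²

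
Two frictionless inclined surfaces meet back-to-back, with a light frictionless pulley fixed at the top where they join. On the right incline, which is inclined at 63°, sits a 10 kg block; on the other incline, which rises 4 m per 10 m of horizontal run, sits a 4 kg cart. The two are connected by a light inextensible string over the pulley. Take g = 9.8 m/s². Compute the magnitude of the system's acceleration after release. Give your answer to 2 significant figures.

5.2 m/s²

Resolve each weight along its own incline: the 10 kg mass has component 10 × 9.8 × sin 63° = 87.319 N down its slope, and the 4 kg mass has 4 × 9.8 × sin 21.80° = 14.559 N down its slope.
The 10 kg side's 87.319 N exceeds the other side's 14.559 N, so that mass slides down and the 4 kg mass slides up. Taking that direction as positive, Newton's second law for the whole system gives 87.319 − 14.559 = (10 + 4) a, so a = 72.760 / 14 = 5.1971 m/s².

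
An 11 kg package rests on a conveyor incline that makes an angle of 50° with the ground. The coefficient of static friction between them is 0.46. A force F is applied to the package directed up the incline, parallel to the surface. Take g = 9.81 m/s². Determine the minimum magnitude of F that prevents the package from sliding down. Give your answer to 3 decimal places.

50.757 N

The normal force is N = mg cos 50° = 69.363 N. With F at its minimum the package is on the verge of sliding down, so static friction is at its maximum μ_s N = 0.46 × 69.363 = 31.907 N and acts up the slope.
Equilibrium along the incline: F + μ_s N = mg sin 50°, so F = 82.664 − 31.907 = 50.757 N.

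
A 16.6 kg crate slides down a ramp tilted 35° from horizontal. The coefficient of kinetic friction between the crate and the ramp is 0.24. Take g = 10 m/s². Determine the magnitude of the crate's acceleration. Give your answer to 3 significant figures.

Resolving the weight along the incline: the component pulling the crate down the slope is mg sin 35° = 16.6 × 10 × 0.5736 = 95.218 N, and the normal force is N = mg cos 35° = 16.6 × 10 × 0.8192 = 135.987 N.
Kinetic friction acts up the slope with magnitude f = μN = 0.24 × 135.987 = 32.637 N.
Net force along the incline is 95.218 − 32.637 = 62.581 N, so a = 62.581 / 16.6 = 3.7699 m/s².

3.77 m/s²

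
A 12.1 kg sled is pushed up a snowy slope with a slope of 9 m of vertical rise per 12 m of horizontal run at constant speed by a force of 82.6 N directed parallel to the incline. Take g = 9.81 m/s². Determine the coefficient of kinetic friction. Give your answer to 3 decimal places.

0.120

At constant speed ΣF = 0 along the incline. The applied 82.6 N acts up the slope; the weight component mg sin 36.87° = 71.221 N and kinetic friction μN both act down the slope.
So 82.6 = 71.221 + μ × 94.961, giving μ = (82.6 − 71.221) / 94.961 = 0.1198.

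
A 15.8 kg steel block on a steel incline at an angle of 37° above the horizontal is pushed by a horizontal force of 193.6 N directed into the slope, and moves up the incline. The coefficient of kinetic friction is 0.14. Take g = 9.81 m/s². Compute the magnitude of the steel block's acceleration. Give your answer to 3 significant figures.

1.75 m/s²

The horizontal push has components F cos 37° = 193.6 × 0.7986 = 154.609 N up the incline and F sin 37° = 193.6 × 0.6018 = 116.508 N pressing into the surface.
The normal force is therefore N = mg cos 37° + F sin 37° = 123.781 + 116.508 = 240.289 N, and kinetic friction down the slope is μN = 0.14 × 240.289 = 33.640 N.
Along the incline: F cos 37° − mg sin 37° − μN = ma, so 154.609 − 93.278 − 33.640 = 15.8 a, giving a = 1.7526 m/s².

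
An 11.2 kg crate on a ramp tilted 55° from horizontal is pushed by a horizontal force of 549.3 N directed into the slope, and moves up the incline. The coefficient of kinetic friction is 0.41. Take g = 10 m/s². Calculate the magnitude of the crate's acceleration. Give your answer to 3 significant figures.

1.12 m/s²

The horizontal push has components F cos 55° = 549.3 × 0.5736 = 315.078 N up the incline and F sin 55° = 549.3 × 0.8192 = 449.987 N pressing into the surface.
The normal force is therefore N = mg cos 55° + F sin 55° = 64.243 + 449.987 = 514.230 N, and kinetic friction down the slope is μN = 0.41 × 514.230 = 210.834 N.
Along the incline: F cos 55° − mg sin 55° − μN = ma, so 315.078 − 91.750 − 210.834 = 11.2 a, giving a = 1.1155 m/s².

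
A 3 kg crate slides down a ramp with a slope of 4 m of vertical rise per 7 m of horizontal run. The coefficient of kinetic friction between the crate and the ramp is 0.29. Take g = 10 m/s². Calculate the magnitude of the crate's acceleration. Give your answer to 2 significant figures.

2.4 m/s²

Resolving the weight along the incline: the component pulling the crate down the slope is mg sin 29.74° = 3 × 10 × 0.4961 = 14.883 N, and the normal force is N = mg cos 29.74° = 3 × 10 × 0.8682 = 26.046 N.
Kinetic friction acts up the slope with magnitude f = μN = 0.29 × 26.046 = 7.553 N.
Net force along the incline is 14.883 − 7.553 = 7.330 N, so a = 7.330 / 3 = 2.4433 m/s².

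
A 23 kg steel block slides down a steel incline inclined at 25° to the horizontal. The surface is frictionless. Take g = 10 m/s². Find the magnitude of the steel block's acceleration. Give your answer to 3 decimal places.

4.226 m/s²

Resolving the weight along the incline: the component pulling the steel block down the slope is mg sin 25° = 23 × 10 × 0.4226 = 97.198 N, and the normal force is N = mg cos 25° = 23 × 10 × 0.9063 = 208.449 N.
With no friction the net force along the incline is 97.198 N, so a = g sin 25° = 97.198 / 23 = 4.2260 m/s².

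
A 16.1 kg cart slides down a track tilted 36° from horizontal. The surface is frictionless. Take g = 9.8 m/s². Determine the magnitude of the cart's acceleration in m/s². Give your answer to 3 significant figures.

5.76 m/s²

Resolving the weight along the incline: the component pulling the cart down the slope is mg sin 36° = 16.1 × 9.8 × 0.5878 = 92.743 N, and the normal force is N = mg cos 36° = 16.1 × 9.8 × 0.8090 = 127.644 N.
With no friction the net force along the incline is 92.743 N, so a = g sin 36° = 92.743 / 16.1 = 5.7604 m/s².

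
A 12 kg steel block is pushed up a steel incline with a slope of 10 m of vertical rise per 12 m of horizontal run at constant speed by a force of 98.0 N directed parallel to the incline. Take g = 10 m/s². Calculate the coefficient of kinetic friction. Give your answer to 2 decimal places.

0.23

At constant speed ΣF = 0 along the incline. The applied 98.0 N acts up the slope; the weight component mg sin 39.81° = 76.822 N and kinetic friction μN both act down the slope.
So 98.0 = 76.822 + μ × 92.187, giving μ = (98.0 − 76.822) / 92.187 = 0.2297.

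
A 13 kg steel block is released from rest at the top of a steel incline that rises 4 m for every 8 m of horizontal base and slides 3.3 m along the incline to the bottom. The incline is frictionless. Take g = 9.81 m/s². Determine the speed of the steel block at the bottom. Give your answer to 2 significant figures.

The weight component along the incline is mg sin 26.57° = 57.033 N and the normal force is N = mg cos 26.57° = 114.066 N.
With no friction, a = g sin 26.57° = 4.3872 m/s².
Starting from rest over a distance of 3.3 m, v² = 2aL = 2 × 4.3872 × 3.3 = 28.9555, so v = 5.3810 m/s.

5.4 m/s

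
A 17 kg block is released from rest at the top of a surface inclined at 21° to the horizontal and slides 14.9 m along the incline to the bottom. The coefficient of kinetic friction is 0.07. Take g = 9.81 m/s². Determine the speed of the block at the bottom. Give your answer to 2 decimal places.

9.26 m/s

The weight component along the incline is mg sin 21° = 59.765 N and the normal force is N = mg cos 21° = 155.693 N.
Friction up the slope is f = μN = 0.07 × 155.693 = 10.899 N, so the net downslope force is 59.765 − 10.899 = 48.866 N and a = 48.866 / 17 = 2.8745 m/s².
Starting from rest over a distance of 14.9 m, v² = 2aL = 2 × 2.8745 × 14.9 = 85.6601, so v = 9.2553 m/s.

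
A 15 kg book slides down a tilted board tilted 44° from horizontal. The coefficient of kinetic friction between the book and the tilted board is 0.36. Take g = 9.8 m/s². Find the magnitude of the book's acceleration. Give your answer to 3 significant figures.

4.27 m/s²

Resolving the weight along the incline: the component pulling the book down the slope is mg sin 44° = 15 × 9.8 × 0.6947 = 102.121 N, and the normal force is N = mg cos 44° = 15 × 9.8 × 0.7193 = 105.737 N.
Kinetic friction acts up the slope with magnitude f = μN = 0.36 × 105.737 = 38.065 N.
Net force along the incline is 102.121 − 38.065 = 64.056 N, so a = 64.056 / 15 = 4.2704 m/s².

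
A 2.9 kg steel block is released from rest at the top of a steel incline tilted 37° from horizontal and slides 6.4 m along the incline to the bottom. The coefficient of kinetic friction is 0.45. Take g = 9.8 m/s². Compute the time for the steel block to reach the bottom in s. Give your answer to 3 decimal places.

2.321 s

The weight component along the incline is mg sin 37° = 17.104 N and the normal force is N = mg cos 37° = 22.697 N.
Friction up the slope is f = μN = 0.45 × 22.697 = 10.214 N, so the net downslope force is 17.104 − 10.214 = 6.890 N and a = 6.890 / 2.9 = 2.3759 m/s².
Starting from rest, L = ½at², so t = √(2L/a) = √(2 × 6.4 / 2.3759) = 2.3211 s.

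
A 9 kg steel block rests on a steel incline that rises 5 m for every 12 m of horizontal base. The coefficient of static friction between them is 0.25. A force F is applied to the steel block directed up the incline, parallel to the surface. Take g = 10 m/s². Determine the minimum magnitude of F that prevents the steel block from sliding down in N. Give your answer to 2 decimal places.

13.85 N

The normal force is N = mg cos 22.62° = 83.077 N. With F at its minimum the steel block is on the verge of sliding down, so static friction is at its maximum μ_s N = 0.25 × 83.077 = 20.769 N and acts up the slope.
Equilibrium along the incline: F + μ_s N = mg sin 22.62°, so F = 34.615 − 20.769 = 13.846 N.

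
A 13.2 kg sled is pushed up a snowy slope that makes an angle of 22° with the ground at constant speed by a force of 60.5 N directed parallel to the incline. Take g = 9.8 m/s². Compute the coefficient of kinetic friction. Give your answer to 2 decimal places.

0.10

At constant speed ΣF = 0 along the incline. The applied 60.5 N acts up the slope; the weight component mg sin 22° = 48.459 N and kinetic friction μN both act down the slope.
So 60.5 = 48.459 + μ × 119.941, giving μ = (60.5 − 48.459) / 119.941 = 0.1004.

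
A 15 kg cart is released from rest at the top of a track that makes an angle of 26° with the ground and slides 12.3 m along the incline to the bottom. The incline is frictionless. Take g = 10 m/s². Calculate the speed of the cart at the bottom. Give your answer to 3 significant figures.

The weight component along the incline is mg sin 26° = 65.756 N and the normal force is N = mg cos 26° = 134.819 N.
With no friction, a = g sin 26° = 4.3837 m/s².
Starting from rest over a distance of 12.3 m, v² = 2aL = 2 × 4.3837 × 12.3 = 107.8390, so v = 10.3846 m/s.

10.4 m/s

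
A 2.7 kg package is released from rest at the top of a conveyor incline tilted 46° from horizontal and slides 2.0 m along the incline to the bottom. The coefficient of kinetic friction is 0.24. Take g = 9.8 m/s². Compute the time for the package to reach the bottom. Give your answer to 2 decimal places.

0.86 s

The weight component along the incline is mg sin 46° = 19.034 N and the normal force is N = mg cos 46° = 18.381 N.
Friction up the slope is f = μN = 0.24 × 18.381 = 4.411 N, so the net downslope force is 19.034 − 4.411 = 14.623 N and a = 14.623 / 2.7 = 5.4159 m/s².
Starting from rest, L = ½at², so t = √(2L/a) = √(2 × 2.0 / 5.4159) = 0.8594 s.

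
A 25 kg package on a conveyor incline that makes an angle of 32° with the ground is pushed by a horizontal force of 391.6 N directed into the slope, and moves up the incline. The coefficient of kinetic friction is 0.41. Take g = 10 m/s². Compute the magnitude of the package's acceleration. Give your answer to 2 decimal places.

1.10 m/s²

The horizontal push has components F cos 32° = 391.6 × 0.8480 = 332.077 N up the incline and F sin 32° = 391.6 × 0.5299 = 207.509 N pressing into the surface.
The normal force is therefore N = mg cos 32° + F sin 32° = 212.000 + 207.509 = 419.509 N, and kinetic friction down the slope is μN = 0.41 × 419.509 = 171.999 N.
Along the incline: F cos 32° − mg sin 32° − μN = ma, so 332.077 − 132.475 − 171.999 = 25 a, giving a = 1.1041 m/s².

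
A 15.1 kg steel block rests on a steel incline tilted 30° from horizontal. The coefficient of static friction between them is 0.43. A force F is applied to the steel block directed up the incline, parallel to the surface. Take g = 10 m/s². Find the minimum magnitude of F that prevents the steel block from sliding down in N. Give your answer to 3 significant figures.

19.3 N

The normal force is N = mg cos 30° = 130.770 N. With F at its minimum the steel block is on the verge of sliding down, so static friction is at its maximum μ_s N = 0.43 × 130.770 = 56.231 N and acts up the slope.
Equilibrium along the incline: F + μ_s N = mg sin 30°, so F = 75.500 − 56.231 = 19.269 N.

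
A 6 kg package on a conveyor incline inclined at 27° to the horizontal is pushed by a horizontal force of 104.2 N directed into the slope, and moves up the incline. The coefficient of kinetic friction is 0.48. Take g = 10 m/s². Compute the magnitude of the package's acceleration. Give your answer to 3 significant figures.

The horizontal push has components F cos 27° = 104.2 × 0.8910 = 92.842 N up the incline and F sin 27° = 104.2 × 0.4540 = 47.307 N pressing into the surface.
The normal force is therefore N = mg cos 27° + F sin 27° = 53.460 + 47.307 = 100.767 N, and kinetic friction down the slope is μN = 0.48 × 100.767 = 48.368 N.
Along the incline: F cos 27° − mg sin 27° − μN = ma, so 92.842 − 27.240 − 48.368 = 6 a, giving a = 2.8723 m/s².

2.87 m/s²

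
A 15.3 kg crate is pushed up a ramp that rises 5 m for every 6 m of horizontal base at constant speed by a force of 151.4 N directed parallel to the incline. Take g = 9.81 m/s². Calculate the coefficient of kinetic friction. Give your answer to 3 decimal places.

At constant speed ΣF = 0 along the incline. The applied 151.4 N acts up the slope; the weight component mg sin 39.81° = 96.087 N and kinetic friction μN both act down the slope.
So 151.4 = 96.087 + μ × 115.305, giving μ = (151.4 − 96.087) / 115.305 = 0.4797.

0.480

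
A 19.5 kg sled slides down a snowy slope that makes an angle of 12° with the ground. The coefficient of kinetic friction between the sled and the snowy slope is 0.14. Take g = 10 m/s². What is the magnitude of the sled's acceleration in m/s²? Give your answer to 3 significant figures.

Resolving the weight along the incline: the component pulling the sled down the slope is mg sin 12° = 19.5 × 10 × 0.2079 = 40.541 N, and the normal force is N = mg cos 12° = 19.5 × 10 × 0.9781 = 190.730 N.
Kinetic friction acts up the slope with magnitude f = μN = 0.14 × 190.730 = 26.702 N.
Net force along the incline is 40.541 − 26.702 = 13.839 N, so a = 13.839 / 19.5 = 0.7097 m/s².

0.710 m/s²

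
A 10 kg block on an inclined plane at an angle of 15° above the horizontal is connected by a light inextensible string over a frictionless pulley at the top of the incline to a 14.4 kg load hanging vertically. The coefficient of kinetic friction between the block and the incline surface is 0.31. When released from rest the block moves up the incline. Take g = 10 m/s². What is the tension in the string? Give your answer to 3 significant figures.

For the block on the incline: the weight component along the slope is m₁g sin 15° = 10 × 10 × 0.2588 = 25.880 N and the normal force is N = m₁g cos 15° = 96.593 N.
Kinetic friction opposes the block's motion up the incline: f = μN = 0.31 × 96.593 = 29.944 N acting down the slope.
Newton's second law for the block (up-slope positive): T − 25.880 − 29.944 = 10 a. For the hanging load (downward positive): 14.4 × 10 − T = 14.4 a.
Adding the two equations eliminates T: 88.176 = 24.4 a, so a = 3.6138 m/s².
Then from the hanging load's equation, T = 14.4 × (10 − 3.6138) = 91.961 N.

92.0 N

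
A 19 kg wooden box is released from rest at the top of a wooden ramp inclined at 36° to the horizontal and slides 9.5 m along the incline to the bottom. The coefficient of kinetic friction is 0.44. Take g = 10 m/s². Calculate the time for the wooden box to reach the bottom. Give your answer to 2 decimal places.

2.86 s

The weight component along the incline is mg sin 36° = 111.679 N and the normal force is N = mg cos 36° = 153.713 N.
Friction up the slope is f = μN = 0.44 × 153.713 = 67.634 N, so the net downslope force is 111.679 − 67.634 = 44.045 N and a = 44.045 / 19 = 2.3182 m/s².
Starting from rest, L = ½at², so t = √(2L/a) = √(2 × 9.5 / 2.3182) = 2.8629 s.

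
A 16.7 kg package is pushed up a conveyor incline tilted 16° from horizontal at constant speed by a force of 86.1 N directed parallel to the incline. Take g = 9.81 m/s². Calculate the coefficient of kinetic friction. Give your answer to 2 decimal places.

At constant speed ΣF = 0 along the incline. The applied 86.1 N acts up the slope; the weight component mg sin 16° = 45.157 N and kinetic friction μN both act down the slope.
So 86.1 = 45.157 + μ × 157.481, giving μ = (86.1 − 45.157) / 157.481 = 0.2600.

0.26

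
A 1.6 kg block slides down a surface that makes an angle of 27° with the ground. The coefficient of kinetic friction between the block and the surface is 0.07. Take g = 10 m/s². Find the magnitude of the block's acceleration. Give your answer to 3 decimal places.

3.916 m/s²

Resolving the weight along the incline: the component pulling the block down the slope is mg sin 27° = 1.6 × 10 × 0.4540 = 7.264 N, and the normal force is N = mg cos 27° = 1.6 × 10 × 0.8910 = 14.256 N.
Kinetic friction acts up the slope with magnitude f = μN = 0.07 × 14.256 = 0.998 N.
Net force along the incline is 7.264 − 0.998 = 6.266 N, so a = 6.266 / 1.6 = 3.9162 m/s².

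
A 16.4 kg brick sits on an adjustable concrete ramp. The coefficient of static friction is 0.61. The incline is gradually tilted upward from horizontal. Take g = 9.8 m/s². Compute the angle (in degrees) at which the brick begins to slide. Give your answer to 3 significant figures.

31.4°

At the threshold of sliding, static friction is at its maximum μ_s N and exactly balances the weight component along the incline: mg sin θ = μ_s mg cos θ.
Hence tan θ = μ_s = 0.61, so θ = arctan(0.61) = 31.3832°.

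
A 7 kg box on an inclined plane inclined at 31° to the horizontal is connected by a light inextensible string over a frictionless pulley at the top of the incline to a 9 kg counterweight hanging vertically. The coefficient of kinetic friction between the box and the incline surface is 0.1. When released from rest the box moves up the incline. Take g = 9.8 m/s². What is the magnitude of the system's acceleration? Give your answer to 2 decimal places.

For the box on the incline: the weight component along the slope is m₁g sin 31° = 7 × 9.8 × 0.5150 = 35.329 N and the normal force is N = m₁g cos 31° = 58.802 N.
Kinetic friction opposes the box's motion up the incline: f = μN = 0.1 × 58.802 = 5.880 N acting down the slope.
Newton's second law for the box (up-slope positive): T − 35.329 − 5.880 = 7 a. For the hanging counterweight (downward positive): 9 × 9.8 − T = 9 a.
Adding the two equations eliminates T: 46.991 = 16 a, so a = 2.9369 m/s².

2.94 m/s²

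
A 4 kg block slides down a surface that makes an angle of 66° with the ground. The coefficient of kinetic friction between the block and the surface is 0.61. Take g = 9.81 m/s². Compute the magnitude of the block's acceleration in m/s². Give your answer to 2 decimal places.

6.53 m/s²

Resolving the weight along the incline: the component pulling the block down the slope is mg sin 66° = 4 × 9.81 × 0.9135 = 35.846 N, and the normal force is N = mg cos 66° = 4 × 9.81 × 0.4067 = 15.959 N.
Kinetic friction acts up the slope with magnitude f = μN = 0.61 × 15.959 = 9.735 N.
Net force along the incline is 35.846 − 9.735 = 26.111 N, so a = 26.111 / 4 = 6.5278 m/s².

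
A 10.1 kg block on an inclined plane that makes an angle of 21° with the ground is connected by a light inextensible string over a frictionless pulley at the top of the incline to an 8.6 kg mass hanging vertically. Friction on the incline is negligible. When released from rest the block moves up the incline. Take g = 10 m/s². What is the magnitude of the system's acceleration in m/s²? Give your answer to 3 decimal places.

For the block on the incline: the weight component along the slope is m₁g sin 21° = 10.1 × 10 × 0.3584 = 36.198 N and the normal force is N = m₁g cos 21° = 94.292 N.
Newton's second law for the block (up-slope positive): T − 36.198 = 10.1 a. For the hanging mass (downward positive): 8.6 × 10 − T = 8.6 a.
Adding the two equations eliminates T: 49.802 = 18.7 a, so a = 2.6632 m/s².

2.663 m/s²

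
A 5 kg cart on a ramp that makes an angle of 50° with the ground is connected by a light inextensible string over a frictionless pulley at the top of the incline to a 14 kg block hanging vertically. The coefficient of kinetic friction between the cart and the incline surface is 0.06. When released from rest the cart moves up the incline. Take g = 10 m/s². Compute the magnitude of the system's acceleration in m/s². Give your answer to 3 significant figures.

5.25 m/s²

For the cart on the incline: the weight component along the slope is m₁g sin 50° = 5 × 10 × 0.7660 = 38.300 N and the normal force is N = m₁g cos 50° = 32.139 N.
Kinetic friction opposes the cart's motion up the incline: f = μN = 0.06 × 32.139 = 1.928 N acting down the slope.
Newton's second law for the cart (up-slope positive): T − 38.300 − 1.928 = 5 a. For the hanging block (downward positive): 14 × 10 − T = 14 a.
Adding the two equations eliminates T: 99.772 = 19 a, so a = 5.2512 m/s².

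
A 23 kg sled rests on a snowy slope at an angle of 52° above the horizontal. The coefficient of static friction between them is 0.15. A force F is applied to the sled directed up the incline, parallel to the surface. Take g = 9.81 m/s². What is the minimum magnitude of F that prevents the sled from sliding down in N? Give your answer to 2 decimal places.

The normal force is N = mg cos 52° = 138.912 N. With F at its minimum the sled is on the verge of sliding down, so static friction is at its maximum μ_s N = 0.15 × 138.912 = 20.837 N and acts up the slope.
Equilibrium along the incline: F + μ_s N = mg sin 52°, so F = 177.799 − 20.837 = 156.962 N.

156.96 N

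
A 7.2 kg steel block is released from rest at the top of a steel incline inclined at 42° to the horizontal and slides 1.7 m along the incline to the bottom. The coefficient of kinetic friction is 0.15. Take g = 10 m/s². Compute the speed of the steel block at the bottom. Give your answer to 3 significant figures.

4.35 m/s

The weight component along the incline is mg sin 42° = 48.177 N and the normal force is N = mg cos 42° = 53.506 N.
Friction up the slope is f = μN = 0.15 × 53.506 = 8.026 N, so the net downslope force is 48.177 − 8.026 = 40.151 N and a = 40.151 / 7.2 = 5.5765 m/s².
Starting from rest over a distance of 1.7 m, v² = 2aL = 2 × 5.5765 × 1.7 = 18.9601, so v = 4.3543 m/s.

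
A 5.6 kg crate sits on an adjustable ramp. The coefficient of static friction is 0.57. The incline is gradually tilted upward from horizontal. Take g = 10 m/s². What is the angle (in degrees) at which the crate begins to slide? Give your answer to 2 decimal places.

At the threshold of sliding, static friction is at its maximum μ_s N and exactly balances the weight component along the incline: mg sin θ = μ_s mg cos θ.
Hence tan θ = μ_s = 0.57, so θ = arctan(0.57) = 29.6831°.

29.68°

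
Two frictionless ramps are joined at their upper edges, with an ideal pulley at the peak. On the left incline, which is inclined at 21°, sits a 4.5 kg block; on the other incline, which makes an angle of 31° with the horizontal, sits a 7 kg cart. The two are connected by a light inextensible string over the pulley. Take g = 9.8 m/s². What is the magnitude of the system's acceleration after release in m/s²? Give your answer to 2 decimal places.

Resolve each weight along its own incline: the 4.5 kg mass has component 4.5 × 9.8 × sin 21° = 15.804 N down its slope, and the 7 kg mass has 7 × 9.8 × sin 31° = 35.332 N down its slope.
The 7 kg side's 35.332 N exceeds the other side's 15.804 N, so that mass slides down and the 4.5 kg mass slides up. Taking that direction as positive, Newton's second law for the whole system gives 35.332 − 15.804 = (4.5 + 7) a, so a = 19.528 / 11.5 = 1.6981 m/s².

1.70 m/s²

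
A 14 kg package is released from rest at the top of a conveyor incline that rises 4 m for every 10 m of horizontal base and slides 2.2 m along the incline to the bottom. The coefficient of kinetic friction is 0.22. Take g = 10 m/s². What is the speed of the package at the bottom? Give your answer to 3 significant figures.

2.71 m/s

The weight component along the incline is mg sin 21.80° = 51.995 N and the normal force is N = mg cos 21.80° = 129.987 N.
Friction up the slope is f = μN = 0.22 × 129.987 = 28.597 N, so the net downslope force is 51.995 − 28.597 = 23.398 N and a = 23.398 / 14 = 1.6713 m/s².
Starting from rest over a distance of 2.2 m, v² = 2aL = 2 × 1.6713 × 2.2 = 7.3537, so v = 2.7118 m/s.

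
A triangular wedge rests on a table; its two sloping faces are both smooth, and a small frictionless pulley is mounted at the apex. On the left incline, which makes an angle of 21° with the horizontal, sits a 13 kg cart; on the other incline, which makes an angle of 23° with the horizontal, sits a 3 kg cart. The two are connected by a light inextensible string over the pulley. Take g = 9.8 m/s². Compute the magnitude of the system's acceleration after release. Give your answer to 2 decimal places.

2.14 m/s²

Resolve each weight along its own incline: the 13 kg mass has component 13 × 9.8 × sin 21° = 45.656 N down its slope, and the 3 kg mass has 3 × 9.8 × sin 23° = 11.487 N down its slope.
The 13 kg side's 45.656 N exceeds the other side's 11.487 N, so that mass slides down and the 3 kg mass slides up. Taking that direction as positive, Newton's second law for the whole system gives 45.656 − 11.487 = (13 + 3) a, so a = 34.169 / 16 = 2.1356 m/s².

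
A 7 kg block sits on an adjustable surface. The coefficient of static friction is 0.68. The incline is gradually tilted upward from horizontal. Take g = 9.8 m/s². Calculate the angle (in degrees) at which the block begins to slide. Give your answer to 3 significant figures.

34.2°

At the threshold of sliding, static friction is at its maximum μ_s N and exactly balances the weight component along the incline: mg sin θ = μ_s mg cos θ.
Hence tan θ = μ_s = 0.68, so θ = arctan(0.68) = 34.2157°.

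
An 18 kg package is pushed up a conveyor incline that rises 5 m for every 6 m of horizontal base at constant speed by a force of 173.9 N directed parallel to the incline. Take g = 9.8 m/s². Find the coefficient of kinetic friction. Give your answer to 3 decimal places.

At constant speed ΣF = 0 along the incline. The applied 173.9 N acts up the slope; the weight component mg sin 39.81° = 112.929 N and kinetic friction μN both act down the slope.
So 173.9 = 112.929 + μ × 135.514, giving μ = (173.9 − 112.929) / 135.514 = 0.4499.

0.450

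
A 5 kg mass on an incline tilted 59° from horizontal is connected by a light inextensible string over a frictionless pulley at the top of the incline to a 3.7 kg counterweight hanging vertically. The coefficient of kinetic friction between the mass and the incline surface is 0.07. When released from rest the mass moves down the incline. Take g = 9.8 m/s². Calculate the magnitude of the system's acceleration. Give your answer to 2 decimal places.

0.46 m/s²

For the mass on the incline: the weight component along the slope is m₁g sin 59° = 5 × 9.8 × 0.8572 = 42.003 N and the normal force is N = m₁g cos 59° = 25.237 N.
Kinetic friction opposes the mass's motion down the incline: f = μN = 0.07 × 25.237 = 1.767 N acting up the slope.
Newton's second law for the mass (down-slope positive): 42.003 − 1.767 − T = 5 a. For the hanging counterweight (upward positive): T − 3.7 × 9.8 = 3.7 a.
Adding the two equations eliminates T: 3.976 = 8.7 a, so a = 0.4570 m/s².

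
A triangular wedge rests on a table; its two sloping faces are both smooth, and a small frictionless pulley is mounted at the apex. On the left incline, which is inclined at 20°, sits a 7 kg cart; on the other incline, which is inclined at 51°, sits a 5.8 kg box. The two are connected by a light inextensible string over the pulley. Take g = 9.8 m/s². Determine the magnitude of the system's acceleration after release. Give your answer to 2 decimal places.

Resolve each weight along its own incline: the 7 kg mass has component 7 × 9.8 × sin 20° = 23.463 N down its slope, and the 5.8 kg mass has 5.8 × 9.8 × sin 51° = 44.173 N down its slope.
The 5.8 kg side's 44.173 N exceeds the other side's 23.463 N, so that mass slides down and the 7 kg mass slides up. Taking that direction as positive, Newton's second law for the whole system gives 44.173 − 23.463 = (7 + 5.8) a, so a = 20.710 / 12.8 = 1.6180 m/s².

1.62 m/s²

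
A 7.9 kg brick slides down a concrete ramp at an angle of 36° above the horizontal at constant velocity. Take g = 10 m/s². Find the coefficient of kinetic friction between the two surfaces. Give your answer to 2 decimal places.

0.73

At constant velocity the net force along the incline is zero: mg sin 36° = μ mg cos 36°.
So μ = tan 36° = 0.5878 / 0.8090 = 0.7266.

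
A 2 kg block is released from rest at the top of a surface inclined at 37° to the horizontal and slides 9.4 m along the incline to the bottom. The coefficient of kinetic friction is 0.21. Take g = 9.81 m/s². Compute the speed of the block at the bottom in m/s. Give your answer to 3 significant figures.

8.95 m/s

The weight component along the incline is mg sin 37° = 11.808 N and the normal force is N = mg cos 37° = 15.669 N.
Friction up the slope is f = μN = 0.21 × 15.669 = 3.290 N, so the net downslope force is 11.808 − 3.290 = 8.518 N and a = 8.518 / 2 = 4.2590 m/s².
Starting from rest over a distance of 9.4 m, v² = 2aL = 2 × 4.2590 × 9.4 = 80.0692, so v = 8.9481 m/s.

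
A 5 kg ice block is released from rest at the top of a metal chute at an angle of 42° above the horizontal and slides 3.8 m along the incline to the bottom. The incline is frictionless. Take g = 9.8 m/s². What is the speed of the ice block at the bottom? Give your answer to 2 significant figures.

The weight component along the incline is mg sin 42° = 32.787 N and the normal force is N = mg cos 42° = 36.414 N.
With no friction, a = g sin 42° = 6.5575 m/s².
Starting from rest over a distance of 3.8 m, v² = 2aL = 2 × 6.5575 × 3.8 = 49.8370, so v = 7.0595 m/s.

7.1 m/s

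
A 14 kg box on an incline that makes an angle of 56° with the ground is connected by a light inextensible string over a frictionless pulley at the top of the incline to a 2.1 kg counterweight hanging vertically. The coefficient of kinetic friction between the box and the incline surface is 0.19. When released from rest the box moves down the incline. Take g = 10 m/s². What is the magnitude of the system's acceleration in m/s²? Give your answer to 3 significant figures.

For the box on the incline: the weight component along the slope is m₁g sin 56° = 14 × 10 × 0.8290 = 116.060 N and the normal force is N = m₁g cos 56° = 78.287 N.
Kinetic friction opposes the box's motion down the incline: f = μN = 0.19 × 78.287 = 14.875 N acting up the slope.
Newton's second law for the box (down-slope positive): 116.060 − 14.875 − T = 14 a. For the hanging counterweight (upward positive): T − 2.1 × 10 = 2.1 a.
Adding the two equations eliminates T: 80.185 = 16.1 a, so a = 4.9804 m/s².

4.98 m/s²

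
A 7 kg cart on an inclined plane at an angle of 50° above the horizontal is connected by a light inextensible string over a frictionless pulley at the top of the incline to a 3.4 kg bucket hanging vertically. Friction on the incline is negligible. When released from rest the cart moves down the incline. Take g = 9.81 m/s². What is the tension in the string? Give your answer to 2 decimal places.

39.65 N

For the cart on the incline: the weight component along the slope is m₁g sin 50° = 7 × 9.81 × 0.7660 = 52.601 N and the normal force is N = m₁g cos 50° = 44.140 N.
Newton's second law for the cart (down-slope positive): 52.601 − T = 7 a. For the hanging bucket (upward positive): T − 3.4 × 9.81 = 3.4 a.
Adding the two equations eliminates T: 19.247 = 10.4 a, so a = 1.8507 m/s².
Then from the hanging bucket's equation, T = 3.4 × (9.81 + 1.8507) = 39.646 N.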